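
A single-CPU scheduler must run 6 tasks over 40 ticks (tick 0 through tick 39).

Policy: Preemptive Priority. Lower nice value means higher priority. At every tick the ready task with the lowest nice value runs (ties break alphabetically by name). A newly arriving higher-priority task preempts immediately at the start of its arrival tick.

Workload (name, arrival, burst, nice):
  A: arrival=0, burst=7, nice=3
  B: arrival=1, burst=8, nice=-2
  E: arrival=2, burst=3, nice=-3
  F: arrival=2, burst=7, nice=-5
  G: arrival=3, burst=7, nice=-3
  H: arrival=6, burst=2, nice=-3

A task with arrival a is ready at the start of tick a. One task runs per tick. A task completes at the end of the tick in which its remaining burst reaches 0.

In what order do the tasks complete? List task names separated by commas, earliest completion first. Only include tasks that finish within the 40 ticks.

completion order = F, E, G, H, B, A

t=0: ready={A} → run A
t=1: ready={A,B} → run B
t=2: ready={A,B,E,F} → run F
t=3: ready={A,B,E,F,G} → run F
t=4: ready={A,B,E,F,G} → run F
t=5: ready={A,B,E,F,G} → run F
t=6: ready={A,B,E,F,G,H} → run F
t=7: ready={A,B,E,F,G,H} → run F
t=8: ready={A,B,E,F,G,H} → run F
t=9: ready={A,B,E,G,H} → run E
t=10: ready={A,B,E,G,H} → run E
t=11: ready={A,B,E,G,H} → run E
t=12: ready={A,B,G,H} → run G
t=13: ready={A,B,G,H} → run G
t=14: ready={A,B,G,H} → run G
t=15: ready={A,B,G,H} → run G
t=16: ready={A,B,G,H} → run G
t=17: ready={A,B,G,H} → run G
t=18: ready={A,B,G,H} → run G
t=19: ready={A,B,H} → run H
t=20: ready={A,B,H} → run H
t=21: ready={A,B} → run B
t=22: ready={A,B} → run B
t=23: ready={A,B} → run B
t=24: ready={A,B} → run B
t=25: ready={A,B} → run B
t=26: ready={A,B} → run B
t=27: ready={A,B} → run B
t=28: ready={A} → run A
t=29: ready={A} → run A
t=30: ready={A} → run A
t=31: ready={A} → run A
t=32: ready={A} → run A
t=33: ready={A} → run A
t=34: (idle)
t=35: (idle)
t=36: (idle)
t=37: (idle)
t=38: (idle)
t=39: (idle)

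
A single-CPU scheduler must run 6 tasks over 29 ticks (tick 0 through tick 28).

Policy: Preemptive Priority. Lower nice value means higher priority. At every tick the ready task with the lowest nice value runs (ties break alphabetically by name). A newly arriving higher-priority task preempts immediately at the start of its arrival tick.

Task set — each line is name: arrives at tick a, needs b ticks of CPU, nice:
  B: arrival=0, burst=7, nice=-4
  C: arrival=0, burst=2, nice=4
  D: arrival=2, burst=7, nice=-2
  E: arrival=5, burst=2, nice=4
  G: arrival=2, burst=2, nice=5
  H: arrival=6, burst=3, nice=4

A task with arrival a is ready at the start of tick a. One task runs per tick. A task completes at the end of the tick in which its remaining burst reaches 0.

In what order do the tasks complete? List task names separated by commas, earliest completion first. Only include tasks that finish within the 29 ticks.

completion order = B, D, C, E, H, G

t=0: ready={B,C} → run B
t=1: ready={B,C} → run B
t=2: ready={B,C,D,G} → run B
t=3: ready={B,C,D,G} → run B
t=4: ready={B,C,D,G} → run B
t=5: ready={B,C,D,E,G} → run B
t=6: ready={B,C,D,E,G,H} → run B
t=7: ready={C,D,E,G,H} → run D
t=8: ready={C,D,E,G,H} → run D
t=9: ready={C,D,E,G,H} → run D
t=10: ready={C,D,E,G,H} → run D
t=11: ready={C,D,E,G,H} → run D
t=12: ready={C,D,E,G,H} → run D
t=13: ready={C,D,E,G,H} → run D
t=14: ready={C,E,G,H} → run C
t=15: ready={C,E,G,H} → run C
t=16: ready={E,G,H} → run E
t=17: ready={E,G,H} → run E
t=18: ready={G,H} → run H
t=19: ready={G,H} → run H
t=20: ready={G,H} → run H
t=21: ready={G} → run G
t=22: ready={G} → run G
t=23: (idle)
t=24: (idle)
t=25: (idle)
t=26: (idle)
t=27: (idle)
t=28: (idle)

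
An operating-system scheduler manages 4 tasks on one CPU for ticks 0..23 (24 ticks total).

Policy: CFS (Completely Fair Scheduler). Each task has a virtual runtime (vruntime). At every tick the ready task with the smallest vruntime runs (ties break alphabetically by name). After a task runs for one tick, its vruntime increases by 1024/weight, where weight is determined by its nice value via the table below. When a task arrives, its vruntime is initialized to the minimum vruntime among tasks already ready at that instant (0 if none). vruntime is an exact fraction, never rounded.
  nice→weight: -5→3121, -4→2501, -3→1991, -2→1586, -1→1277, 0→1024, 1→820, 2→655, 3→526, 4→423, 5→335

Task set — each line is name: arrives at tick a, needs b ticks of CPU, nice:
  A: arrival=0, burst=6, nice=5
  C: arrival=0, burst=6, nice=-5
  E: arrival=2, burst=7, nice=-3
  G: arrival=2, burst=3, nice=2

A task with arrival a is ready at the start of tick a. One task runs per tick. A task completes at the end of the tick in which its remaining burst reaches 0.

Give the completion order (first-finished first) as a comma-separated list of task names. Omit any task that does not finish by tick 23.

completion order = C, E, G, A

t=0: vr[A=0 C=0] → run A
t=1: vr[A=1024/335 C=0] → run C
t=2: vr[A=1024/335 C=1024/3121 E=1024/3121 G=1024/3121] → run C
t=3: vr[A=1024/335 C=2048/3121 E=1024/3121 G=1024/3121] → run E
t=4: vr[A=1024/335 C=2048/3121 E=5234688/6213911 G=1024/3121] → run G
t=5: vr[A=1024/335 C=2048/3121 E=5234688/6213911 G=3866624/2044255] → run C
t=6: vr[A=1024/335 C=3072/3121 E=5234688/6213911 G=3866624/2044255] → run E
t=7: vr[A=1024/335 C=3072/3121 E=8430592/6213911 G=3866624/2044255] → run C
t=8: vr[A=1024/335 C=4096/3121 E=8430592/6213911 G=3866624/2044255] → run C
t=9: vr[A=1024/335 C=5120/3121 E=8430592/6213911 G=3866624/2044255] → run E
t=10: vr[A=1024/335 C=5120/3121 E=11626496/6213911 G=3866624/2044255] → run C
t=11: vr[A=1024/335 E=11626496/6213911 G=3866624/2044255] → run E
t=12: vr[A=1024/335 E=14822400/6213911 G=3866624/2044255] → run G
t=13: vr[A=1024/335 E=14822400/6213911 G=7062528/2044255] → run E
t=14: vr[A=1024/335 E=18018304/6213911 G=7062528/2044255] → run E
t=15: vr[A=1024/335 E=21214208/6213911 G=7062528/2044255] → run A
t=16: vr[A=2048/335 E=21214208/6213911 G=7062528/2044255] → run E
t=17: vr[A=2048/335 G=7062528/2044255] → run G
t=18: vr[A=2048/335] → run A
t=19: vr[A=3072/335] → run A
t=20: vr[A=4096/335] → run A
t=21: vr[A=1024/67] → run A
t=22: (idle)
t=23: (idle)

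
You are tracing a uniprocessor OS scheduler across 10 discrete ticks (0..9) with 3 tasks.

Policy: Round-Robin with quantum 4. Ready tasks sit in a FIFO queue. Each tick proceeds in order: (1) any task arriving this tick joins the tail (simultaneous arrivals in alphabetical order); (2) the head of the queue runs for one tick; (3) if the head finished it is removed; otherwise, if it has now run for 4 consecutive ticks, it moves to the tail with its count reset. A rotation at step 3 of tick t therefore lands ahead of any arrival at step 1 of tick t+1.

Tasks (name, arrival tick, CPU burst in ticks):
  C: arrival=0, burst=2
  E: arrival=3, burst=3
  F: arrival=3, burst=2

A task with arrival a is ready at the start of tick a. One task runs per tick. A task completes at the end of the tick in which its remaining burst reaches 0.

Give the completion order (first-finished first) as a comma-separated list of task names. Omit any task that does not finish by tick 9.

completion order = C, E, F

t=0: queue=[C] q_used=0 → run C
t=1: queue=[C] q_used=1 → run C
t=2: (idle)
t=3: queue=[E,F] q_used=0 → run E
t=4: queue=[E,F] q_used=1 → run E
t=5: queue=[E,F] q_used=2 → run E
t=6: queue=[F] q_used=0 → run F
t=7: queue=[F] q_used=1 → run F
t=8: (idle)
t=9: (idle)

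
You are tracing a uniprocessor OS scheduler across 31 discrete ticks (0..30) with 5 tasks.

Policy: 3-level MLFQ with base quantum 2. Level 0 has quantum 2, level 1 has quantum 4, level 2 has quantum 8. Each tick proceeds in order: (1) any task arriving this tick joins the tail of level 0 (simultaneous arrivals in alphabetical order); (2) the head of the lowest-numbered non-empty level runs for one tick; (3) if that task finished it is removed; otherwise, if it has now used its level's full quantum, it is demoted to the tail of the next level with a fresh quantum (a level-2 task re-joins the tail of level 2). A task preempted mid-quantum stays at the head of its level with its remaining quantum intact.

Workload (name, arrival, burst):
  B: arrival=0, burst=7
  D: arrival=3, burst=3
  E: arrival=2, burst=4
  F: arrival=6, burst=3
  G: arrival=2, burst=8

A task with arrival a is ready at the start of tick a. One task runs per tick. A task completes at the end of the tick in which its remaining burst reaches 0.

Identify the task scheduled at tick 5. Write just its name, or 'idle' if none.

t=0: L0/L1/L2 = B/-/- → run B
t=1: L0/L1/L2 = B/-/- → run B
t=2: L0/L1/L2 = EG/B/- → run E
t=3: L0/L1/L2 = EGD/B/- → run E
t=4: L0/L1/L2 = GD/BE/- → run G
t=5: L0/L1/L2 = GD/BE/- → run G
t=6: L0/L1/L2 = DF/BEG/- → run D
t=7: L0/L1/L2 = DF/BEG/- → run D
t=8: L0/L1/L2 = F/BEGD/- → run F
t=9: L0/L1/L2 = F/BEGD/- → run F
t=10: L0/L1/L2 = -/BEGDF/- → run B
t=11: L0/L1/L2 = -/BEGDF/- → run B
t=12: L0/L1/L2 = -/BEGDF/- → run B
t=13: L0/L1/L2 = -/BEGDF/- → run B
t=14: L0/L1/L2 = -/EGDF/B → run E
t=15: L0/L1/L2 = -/EGDF/B → run E
t=16: L0/L1/L2 = -/GDF/B → run G
t=17: L0/L1/L2 = -/GDF/B → run G
t=18: L0/L1/L2 = -/GDF/B → run G
t=19: L0/L1/L2 = -/GDF/B → run G
t=20: L0/L1/L2 = -/DF/BG → run D
t=21: L0/L1/L2 = -/F/BG → run F
t=22: L0/L1/L2 = -/-/BG → run B
t=23: L0/L1/L2 = -/-/G → run G
t=24: L0/L1/L2 = -/-/G → run G
t=25: (idle)
t=26: (idle)
t=27: (idle)
t=28: (idle)
t=29: (idle)
t=30: (idle)

running at tick 5 = G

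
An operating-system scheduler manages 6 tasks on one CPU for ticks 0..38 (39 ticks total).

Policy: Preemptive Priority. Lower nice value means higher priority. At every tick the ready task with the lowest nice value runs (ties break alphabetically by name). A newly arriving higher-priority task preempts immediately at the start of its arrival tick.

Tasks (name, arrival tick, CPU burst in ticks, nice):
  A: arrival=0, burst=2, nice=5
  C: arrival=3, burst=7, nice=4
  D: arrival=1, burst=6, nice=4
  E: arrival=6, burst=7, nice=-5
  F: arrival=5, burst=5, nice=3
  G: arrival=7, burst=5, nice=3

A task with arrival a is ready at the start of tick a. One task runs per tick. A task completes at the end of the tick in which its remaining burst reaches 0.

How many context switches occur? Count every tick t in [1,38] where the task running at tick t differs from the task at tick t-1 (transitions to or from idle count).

context switches = 10

t=0: ready={A} → run A
t=1: ready={A,D} → run D
t=2: ready={A,D} → run D
t=3: ready={A,C,D} → run C
t=4: ready={A,C,D} → run C
t=5: ready={A,C,D,F} → run F
t=6: ready={A,C,D,E,F} → run E
t=7: ready={A,C,D,E,F,G} → run E
t=8: ready={A,C,D,E,F,G} → run E
t=9: ready={A,C,D,E,F,G} → run E
t=10: ready={A,C,D,E,F,G} → run E
t=11: ready={A,C,D,E,F,G} → run E
t=12: ready={A,C,D,E,F,G} → run E
t=13: ready={A,C,D,F,G} → run F
t=14: ready={A,C,D,F,G} → run F
t=15: ready={A,C,D,F,G} → run F
t=16: ready={A,C,D,F,G} → run F
t=17: ready={A,C,D,G} → run G
t=18: ready={A,C,D,G} → run G
t=19: ready={A,C,D,G} → run G
t=20: ready={A,C,D,G} → run G
t=21: ready={A,C,D,G} → run G
t=22: ready={A,C,D} → run C
t=23: ready={A,C,D} → run C
t=24: ready={A,C,D} → run C
t=25: ready={A,C,D} → run C
t=26: ready={A,C,D} → run C
t=27: ready={A,D} → run D
t=28: ready={A,D} → run D
t=29: ready={A,D} → run D
t=30: ready={A,D} → run D
t=31: ready={A} → run A
t=32: (idle)
t=33: (idle)
t=34: (idle)
t=35: (idle)
t=36: (idle)
t=37: (idle)
t=38: (idle)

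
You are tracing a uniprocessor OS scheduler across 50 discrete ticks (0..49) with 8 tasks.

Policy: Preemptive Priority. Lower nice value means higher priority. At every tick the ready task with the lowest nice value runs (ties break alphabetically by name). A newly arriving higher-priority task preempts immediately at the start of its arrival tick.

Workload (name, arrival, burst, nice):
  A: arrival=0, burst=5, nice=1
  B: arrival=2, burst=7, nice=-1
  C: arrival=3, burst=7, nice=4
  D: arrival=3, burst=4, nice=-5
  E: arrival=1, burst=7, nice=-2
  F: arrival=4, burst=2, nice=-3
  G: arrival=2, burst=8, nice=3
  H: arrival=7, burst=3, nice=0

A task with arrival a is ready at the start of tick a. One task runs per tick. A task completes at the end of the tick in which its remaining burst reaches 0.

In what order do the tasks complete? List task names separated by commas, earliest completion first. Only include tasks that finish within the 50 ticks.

completion order = D, F, E, B, H, A, G, C

t=0: ready={A} → run A
t=1: ready={A,E} → run E
t=2: ready={A,B,E,G} → run E
t=3: ready={A,B,C,D,E,G} → run D
t=4: ready={A,B,C,D,E,F,G} → run D
t=5: ready={A,B,C,D,E,F,G} → run D
t=6: ready={A,B,C,D,E,F,G} → run D
t=7: ready={A,B,C,E,F,G,H} → run F
t=8: ready={A,B,C,E,F,G,H} → run F
t=9: ready={A,B,C,E,G,H} → run E
t=10: ready={A,B,C,E,G,H} → run E
t=11: ready={A,B,C,E,G,H} → run E
t=12: ready={A,B,C,E,G,H} → run E
t=13: ready={A,B,C,E,G,H} → run E
t=14: ready={A,B,C,G,H} → run B
t=15: ready={A,B,C,G,H} → run B
t=16: ready={A,B,C,G,H} → run B
t=17: ready={A,B,C,G,H} → run B
t=18: ready={A,B,C,G,H} → run B
t=19: ready={A,B,C,G,H} → run B
t=20: ready={A,B,C,G,H} → run B
t=21: ready={A,C,G,H} → run H
t=22: ready={A,C,G,H} → run H
t=23: ready={A,C,G,H} → run H
t=24: ready={A,C,G} → run A
t=25: ready={A,C,G} → run A
t=26: ready={A,C,G} → run A
t=27: ready={A,C,G} → run A
t=28: ready={C,G} → run G
t=29: ready={C,G} → run G
t=30: ready={C,G} → run G
t=31: ready={C,G} → run G
t=32: ready={C,G} → run G
t=33: ready={C,G} → run G
t=34: ready={C,G} → run G
t=35: ready={C,G} → run G
t=36: ready={C} → run C
t=37: ready={C} → run C
t=38: ready={C} → run C
t=39: ready={C} → run C
t=40: ready={C} → run C
t=41: ready={C} → run C
t=42: ready={C} → run C
t=43: (idle)
t=44: (idle)
t=45: (idle)
t=46: (idle)
t=47: (idle)
t=48: (idle)
t=49: (idle)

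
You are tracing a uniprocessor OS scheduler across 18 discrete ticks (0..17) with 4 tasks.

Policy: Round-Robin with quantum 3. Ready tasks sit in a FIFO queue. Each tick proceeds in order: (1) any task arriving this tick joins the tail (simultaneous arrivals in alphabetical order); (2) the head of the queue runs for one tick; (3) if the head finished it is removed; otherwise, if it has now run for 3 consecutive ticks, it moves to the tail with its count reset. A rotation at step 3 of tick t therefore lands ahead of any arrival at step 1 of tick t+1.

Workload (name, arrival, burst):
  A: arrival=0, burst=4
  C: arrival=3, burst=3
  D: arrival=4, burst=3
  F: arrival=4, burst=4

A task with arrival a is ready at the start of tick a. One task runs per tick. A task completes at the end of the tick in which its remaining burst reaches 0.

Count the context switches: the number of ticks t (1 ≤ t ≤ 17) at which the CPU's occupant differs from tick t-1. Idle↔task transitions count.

context switches = 4

t=0: queue=[A] q_used=0 → run A
t=1: queue=[A] q_used=1 → run A
t=2: queue=[A] q_used=2 → run A
t=3: queue=[A,C] q_used=0 → run A
t=4: queue=[C,D,F] q_used=0 → run C
t=5: queue=[C,D,F] q_used=1 → run C
t=6: queue=[C,D,F] q_used=2 → run C
t=7: queue=[D,F] q_used=0 → run D
t=8: queue=[D,F] q_used=1 → run D
t=9: queue=[D,F] q_used=2 → run D
t=10: queue=[F] q_used=0 → run F
t=11: queue=[F] q_used=1 → run F
t=12: queue=[F] q_used=2 → run F
t=13: queue=[F] q_used=0 → run F
t=14: (idle)
t=15: (idle)
t=16: (idle)
t=17: (idle)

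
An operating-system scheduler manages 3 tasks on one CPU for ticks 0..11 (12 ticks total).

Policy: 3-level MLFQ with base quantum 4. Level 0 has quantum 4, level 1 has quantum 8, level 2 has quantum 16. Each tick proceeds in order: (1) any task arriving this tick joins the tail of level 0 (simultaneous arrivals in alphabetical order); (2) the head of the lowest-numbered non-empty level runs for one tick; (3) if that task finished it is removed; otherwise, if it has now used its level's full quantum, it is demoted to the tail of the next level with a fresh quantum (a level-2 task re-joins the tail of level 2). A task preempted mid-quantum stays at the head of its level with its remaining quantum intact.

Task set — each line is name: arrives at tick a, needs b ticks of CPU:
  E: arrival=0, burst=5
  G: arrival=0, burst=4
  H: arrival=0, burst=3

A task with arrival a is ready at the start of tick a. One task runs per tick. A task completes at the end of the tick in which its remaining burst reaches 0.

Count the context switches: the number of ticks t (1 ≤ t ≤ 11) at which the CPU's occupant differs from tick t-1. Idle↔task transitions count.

t=0: L0/L1/L2 = EGH/-/- → run E
t=1: L0/L1/L2 = EGH/-/- → run E
t=2: L0/L1/L2 = EGH/-/- → run E
t=3: L0/L1/L2 = EGH/-/- → run E
t=4: L0/L1/L2 = GH/E/- → run G
t=5: L0/L1/L2 = GH/E/- → run G
t=6: L0/L1/L2 = GH/E/- → run G
t=7: L0/L1/L2 = GH/E/- → run G
t=8: L0/L1/L2 = H/E/- → run H
t=9: L0/L1/L2 = H/E/- → run H
t=10: L0/L1/L2 = H/E/- → run H
t=11: L0/L1/L2 = -/E/- → run E

context switches = 3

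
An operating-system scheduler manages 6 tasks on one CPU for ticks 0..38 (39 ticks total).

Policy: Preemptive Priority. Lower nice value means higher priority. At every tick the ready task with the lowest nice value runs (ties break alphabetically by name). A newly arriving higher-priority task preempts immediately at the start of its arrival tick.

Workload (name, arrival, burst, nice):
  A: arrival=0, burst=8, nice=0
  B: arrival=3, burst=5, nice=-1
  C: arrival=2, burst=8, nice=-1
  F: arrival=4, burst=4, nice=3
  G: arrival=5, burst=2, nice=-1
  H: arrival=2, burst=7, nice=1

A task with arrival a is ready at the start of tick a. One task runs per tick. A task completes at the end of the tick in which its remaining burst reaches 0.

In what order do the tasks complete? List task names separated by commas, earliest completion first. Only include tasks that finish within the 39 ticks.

t=0: ready={A} → run A
t=1: ready={A} → run A
t=2: ready={A,C,H} → run C
t=3: ready={A,B,C,H} → run B
t=4: ready={A,B,C,F,H} → run B
t=5: ready={A,B,C,F,G,H} → run B
t=6: ready={A,B,C,F,G,H} → run B
t=7: ready={A,B,C,F,G,H} → run B
t=8: ready={A,C,F,G,H} → run C
t=9: ready={A,C,F,G,H} → run C
t=10: ready={A,C,F,G,H} → run C
t=11: ready={A,C,F,G,H} → run C
t=12: ready={A,C,F,G,H} → run C
t=13: ready={A,C,F,G,H} → run C
t=14: ready={A,C,F,G,H} → run C
t=15: ready={A,F,G,H} → run G
t=16: ready={A,F,G,H} → run G
t=17: ready={A,F,H} → run A
t=18: ready={A,F,H} → run A
t=19: ready={A,F,H} → run A
t=20: ready={A,F,H} → run A
t=21: ready={A,F,H} → run A
t=22: ready={A,F,H} → run A
t=23: ready={F,H} → run H
t=24: ready={F,H} → run H
t=25: ready={F,H} → run H
t=26: ready={F,H} → run H
t=27: ready={F,H} → run H
t=28: ready={F,H} → run H
t=29: ready={F,H} → run H
t=30: ready={F} → run F
t=31: ready={F} → run F
t=32: ready={F} → run F
t=33: ready={F} → run F
t=34: (idle)
t=35: (idle)
t=36: (idle)
t=37: (idle)
t=38: (idle)

completion order = B, C, G, A, H, F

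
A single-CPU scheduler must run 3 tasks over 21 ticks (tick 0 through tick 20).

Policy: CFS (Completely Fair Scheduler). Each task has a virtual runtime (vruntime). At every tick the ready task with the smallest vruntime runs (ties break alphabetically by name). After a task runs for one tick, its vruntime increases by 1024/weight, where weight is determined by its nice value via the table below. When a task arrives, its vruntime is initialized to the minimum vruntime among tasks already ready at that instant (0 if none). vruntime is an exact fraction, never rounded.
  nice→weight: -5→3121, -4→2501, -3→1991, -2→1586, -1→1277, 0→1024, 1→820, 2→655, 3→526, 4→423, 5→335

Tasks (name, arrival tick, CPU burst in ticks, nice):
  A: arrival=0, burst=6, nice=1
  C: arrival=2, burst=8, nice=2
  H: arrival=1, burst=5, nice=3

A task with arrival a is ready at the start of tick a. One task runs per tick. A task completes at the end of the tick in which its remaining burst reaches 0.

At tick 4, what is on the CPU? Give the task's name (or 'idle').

t=0: vr[A=0] → run A
t=1: vr[A=256/205 H=256/205] → run A
t=2: vr[A=512/205 C=256/205 H=256/205] → run C
t=3: vr[A=512/205 C=15104/5371 H=256/205] → run H
t=4: vr[A=512/205 C=15104/5371 H=172288/53915] → run A
t=5: vr[A=768/205 C=15104/5371 H=172288/53915] → run C
t=6: vr[A=768/205 C=117504/26855 H=172288/53915] → run H
t=7: vr[A=768/205 C=117504/26855 H=277248/53915] → run A
t=8: vr[A=1024/205 C=117504/26855 H=277248/53915] → run C
t=9: vr[A=1024/205 C=159488/26855 H=277248/53915] → run A
t=10: vr[A=256/41 C=159488/26855 H=277248/53915] → run H
t=11: vr[A=256/41 C=159488/26855 H=382208/53915] → run C
t=12: vr[A=256/41 C=201472/26855 H=382208/53915] → run A
t=13: vr[C=201472/26855 H=382208/53915] → run H
t=14: vr[C=201472/26855 H=487168/53915] → run C
t=15: vr[C=243456/26855 H=487168/53915] → run H
t=16: vr[C=243456/26855] → run C
t=17: vr[C=57088/5371] → run C
t=18: vr[C=327424/26855] → run C
t=19: (idle)
t=20: (idle)

running at tick 4 = A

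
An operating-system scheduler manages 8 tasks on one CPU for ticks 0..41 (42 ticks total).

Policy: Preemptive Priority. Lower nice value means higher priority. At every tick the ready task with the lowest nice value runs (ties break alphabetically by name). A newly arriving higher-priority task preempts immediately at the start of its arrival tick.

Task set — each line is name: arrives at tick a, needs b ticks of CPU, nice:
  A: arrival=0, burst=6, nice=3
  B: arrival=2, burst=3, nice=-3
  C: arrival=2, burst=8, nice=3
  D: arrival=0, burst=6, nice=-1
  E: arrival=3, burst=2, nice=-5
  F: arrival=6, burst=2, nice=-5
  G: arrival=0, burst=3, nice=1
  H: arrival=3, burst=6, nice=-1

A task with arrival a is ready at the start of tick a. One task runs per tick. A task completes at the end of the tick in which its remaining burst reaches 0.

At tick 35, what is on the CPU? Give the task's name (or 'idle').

running at tick 35 = C

t=0: ready={A,D,G} → run D
t=1: ready={A,D,G} → run D
t=2: ready={A,B,C,D,G} → run B
t=3: ready={A,B,C,D,E,G,H} → run E
t=4: ready={A,B,C,D,E,G,H} → run E
t=5: ready={A,B,C,D,G,H} → run B
t=6: ready={A,B,C,D,F,G,H} → run F
t=7: ready={A,B,C,D,F,G,H} → run F
t=8: ready={A,B,C,D,G,H} → run B
t=9: ready={A,C,D,G,H} → run D
t=10: ready={A,C,D,G,H} → run D
t=11: ready={A,C,D,G,H} → run D
t=12: ready={A,C,D,G,H} → run D
t=13: ready={A,C,G,H} → run H
t=14: ready={A,C,G,H} → run H
t=15: ready={A,C,G,H} → run H
t=16: ready={A,C,G,H} → run H
t=17: ready={A,C,G,H} → run H
t=18: ready={A,C,G,H} → run H
t=19: ready={A,C,G} → run G
t=20: ready={A,C,G} → run G
t=21: ready={A,C,G} → run G
t=22: ready={A,C} → run A
t=23: ready={A,C} → run A
t=24: ready={A,C} → run A
t=25: ready={A,C} → run A
t=26: ready={A,C} → run A
t=27: ready={A,C} → run A
t=28: ready={C} → run C
t=29: ready={C} → run C
t=30: ready={C} → run C
t=31: ready={C} → run C
t=32: ready={C} → run C
t=33: ready={C} → run C
t=34: ready={C} → run C
t=35: ready={C} → run C
t=36: (idle)
t=37: (idle)
t=38: (idle)
t=39: (idle)
t=40: (idle)
t=41: (idle)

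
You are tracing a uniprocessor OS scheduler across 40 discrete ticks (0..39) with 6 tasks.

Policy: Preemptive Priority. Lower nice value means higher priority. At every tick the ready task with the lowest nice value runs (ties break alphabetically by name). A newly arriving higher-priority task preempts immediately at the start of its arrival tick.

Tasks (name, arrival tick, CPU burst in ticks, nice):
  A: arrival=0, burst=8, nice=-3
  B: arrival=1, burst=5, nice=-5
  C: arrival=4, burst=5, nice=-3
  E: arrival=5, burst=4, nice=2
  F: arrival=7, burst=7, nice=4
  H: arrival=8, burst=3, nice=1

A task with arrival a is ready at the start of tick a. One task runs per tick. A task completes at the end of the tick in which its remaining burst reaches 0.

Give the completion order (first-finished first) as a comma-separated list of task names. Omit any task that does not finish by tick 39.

t=0: ready={A} → run A
t=1: ready={A,B} → run B
t=2: ready={A,B} → run B
t=3: ready={A,B} → run B
t=4: ready={A,B,C} → run B
t=5: ready={A,B,C,E} → run B
t=6: ready={A,C,E} → run A
t=7: ready={A,C,E,F} → run A
t=8: ready={A,C,E,F,H} → run A
t=9: ready={A,C,E,F,H} → run A
t=10: ready={A,C,E,F,H} → run A
t=11: ready={A,C,E,F,H} → run A
t=12: ready={A,C,E,F,H} → run A
t=13: ready={C,E,F,H} → run C
t=14: ready={C,E,F,H} → run C
t=15: ready={C,E,F,H} → run C
t=16: ready={C,E,F,H} → run C
t=17: ready={C,E,F,H} → run C
t=18: ready={E,F,H} → run H
t=19: ready={E,F,H} → run H
t=20: ready={E,F,H} → run H
t=21: ready={E,F} → run E
t=22: ready={E,F} → run E
t=23: ready={E,F} → run E
t=24: ready={E,F} → run E
t=25: ready={F} → run F
t=26: ready={F} → run F
t=27: ready={F} → run F
t=28: ready={F} → run F
t=29: ready={F} → run F
t=30: ready={F} → run F
t=31: ready={F} → run F
t=32: (idle)
t=33: (idle)
t=34: (idle)
t=35: (idle)
t=36: (idle)
t=37: (idle)
t=38: (idle)
t=39: (idle)

completion order = B, A, C, H, E, F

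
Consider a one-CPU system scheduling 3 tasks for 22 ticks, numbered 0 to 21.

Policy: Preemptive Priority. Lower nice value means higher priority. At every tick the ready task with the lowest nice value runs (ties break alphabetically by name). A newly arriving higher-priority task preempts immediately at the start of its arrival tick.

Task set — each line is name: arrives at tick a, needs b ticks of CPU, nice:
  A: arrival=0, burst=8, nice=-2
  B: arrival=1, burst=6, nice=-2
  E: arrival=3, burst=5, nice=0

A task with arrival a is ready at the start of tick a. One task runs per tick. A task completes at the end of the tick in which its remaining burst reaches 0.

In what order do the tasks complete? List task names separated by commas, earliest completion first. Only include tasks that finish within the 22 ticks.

completion order = A, B, E

t=0: ready={A} → run A
t=1: ready={A,B} → run A
t=2: ready={A,B} → run A
t=3: ready={A,B,E} → run A
t=4: ready={A,B,E} → run A
t=5: ready={A,B,E} → run A
t=6: ready={A,B,E} → run A
t=7: ready={A,B,E} → run A
t=8: ready={B,E} → run B
t=9: ready={B,E} → run B
t=10: ready={B,E} → run B
t=11: ready={B,E} → run B
t=12: ready={B,E} → run B
t=13: ready={B,E} → run B
t=14: ready={E} → run E
t=15: ready={E} → run E
t=16: ready={E} → run E
t=17: ready={E} → run E
t=18: ready={E} → run E
t=19: (idle)
t=20: (idle)
t=21: (idle)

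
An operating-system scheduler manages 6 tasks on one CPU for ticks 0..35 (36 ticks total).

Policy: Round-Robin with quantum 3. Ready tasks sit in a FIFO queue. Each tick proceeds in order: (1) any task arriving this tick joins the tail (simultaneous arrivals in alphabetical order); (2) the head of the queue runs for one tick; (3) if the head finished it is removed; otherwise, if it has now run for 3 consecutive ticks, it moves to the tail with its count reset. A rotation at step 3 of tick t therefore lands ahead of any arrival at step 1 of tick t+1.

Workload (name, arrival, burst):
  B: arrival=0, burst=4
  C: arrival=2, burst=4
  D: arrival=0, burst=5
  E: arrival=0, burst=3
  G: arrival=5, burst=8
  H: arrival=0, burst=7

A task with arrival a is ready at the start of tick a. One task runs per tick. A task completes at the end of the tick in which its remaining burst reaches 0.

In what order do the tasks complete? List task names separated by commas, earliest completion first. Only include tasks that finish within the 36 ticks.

t=0: queue=[B,D,E,H] q_used=0 → run B
t=1: queue=[B,D,E,H] q_used=1 → run B
t=2: queue=[B,D,E,H,C] q_used=2 → run B
t=3: queue=[D,E,H,C,B] q_used=0 → run D
t=4: queue=[D,E,H,C,B] q_used=1 → run D
t=5: queue=[D,E,H,C,B,G] q_used=2 → run D
t=6: queue=[E,H,C,B,G,D] q_used=0 → run E
t=7: queue=[E,H,C,B,G,D] q_used=1 → run E
t=8: queue=[E,H,C,B,G,D] q_used=2 → run E
t=9: queue=[H,C,B,G,D] q_used=0 → run H
t=10: queue=[H,C,B,G,D] q_used=1 → run H
t=11: queue=[H,C,B,G,D] q_used=2 → run H
t=12: queue=[C,B,G,D,H] q_used=0 → run C
t=13: queue=[C,B,G,D,H] q_used=1 → run C
t=14: queue=[C,B,G,D,H] q_used=2 → run C
t=15: queue=[B,G,D,H,C] q_used=0 → run B
t=16: queue=[G,D,H,C] q_used=0 → run G
t=17: queue=[G,D,H,C] q_used=1 → run G
t=18: queue=[G,D,H,C] q_used=2 → run G
t=19: queue=[D,H,C,G] q_used=0 → run D
t=20: queue=[D,H,C,G] q_used=1 → run D
t=21: queue=[H,C,G] q_used=0 → run H
t=22: queue=[H,C,G] q_used=1 → run H
t=23: queue=[H,C,G] q_used=2 → run H
t=24: queue=[C,G,H] q_used=0 → run C
t=25: queue=[G,H] q_used=0 → run G
t=26: queue=[G,H] q_used=1 → run G
t=27: queue=[G,H] q_used=2 → run G
t=28: queue=[H,G] q_used=0 → run H
t=29: queue=[G] q_used=0 → run G
t=30: queue=[G] q_used=1 → run G
t=31: (idle)
t=32: (idle)
t=33: (idle)
t=34: (idle)
t=35: (idle)

completion order = E, B, D, C, H, G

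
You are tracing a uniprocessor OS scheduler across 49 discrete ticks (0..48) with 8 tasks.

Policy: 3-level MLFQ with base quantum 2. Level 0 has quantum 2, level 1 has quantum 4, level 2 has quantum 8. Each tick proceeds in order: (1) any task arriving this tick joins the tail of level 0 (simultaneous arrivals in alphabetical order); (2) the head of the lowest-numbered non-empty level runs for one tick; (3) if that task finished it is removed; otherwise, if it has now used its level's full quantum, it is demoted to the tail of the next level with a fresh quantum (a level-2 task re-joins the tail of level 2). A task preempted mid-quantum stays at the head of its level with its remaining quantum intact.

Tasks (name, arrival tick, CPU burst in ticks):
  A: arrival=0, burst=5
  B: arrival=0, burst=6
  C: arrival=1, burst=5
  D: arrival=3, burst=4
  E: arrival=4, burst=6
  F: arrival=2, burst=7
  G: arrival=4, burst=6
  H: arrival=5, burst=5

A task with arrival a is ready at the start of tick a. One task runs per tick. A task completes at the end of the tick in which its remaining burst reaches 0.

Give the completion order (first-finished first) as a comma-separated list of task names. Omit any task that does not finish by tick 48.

completion order = A, B, C, D, E, G, H, F

t=0: L0/L1/L2 = AB/-/- → run A
t=1: L0/L1/L2 = ABC/-/- → run A
t=2: L0/L1/L2 = BCF/A/- → run B
t=3: L0/L1/L2 = BCFD/A/- → run B
t=4: L0/L1/L2 = CFDEG/AB/- → run C
t=5: L0/L1/L2 = CFDEGH/AB/- → run C
t=6: L0/L1/L2 = FDEGH/ABC/- → run F
t=7: L0/L1/L2 = FDEGH/ABC/- → run F
t=8: L0/L1/L2 = DEGH/ABCF/- → run D
t=9: L0/L1/L2 = DEGH/ABCF/- → run D
t=10: L0/L1/L2 = EGH/ABCFD/- → run E
t=11: L0/L1/L2 = EGH/ABCFD/- → run E
t=12: L0/L1/L2 = GH/ABCFDE/- → run G
t=13: L0/L1/L2 = GH/ABCFDE/- → run G
t=14: L0/L1/L2 = H/ABCFDEG/- → run H
t=15: L0/L1/L2 = H/ABCFDEG/- → run H
t=16: L0/L1/L2 = -/ABCFDEGH/- → run A
t=17: L0/L1/L2 = -/ABCFDEGH/- → run A
t=18: L0/L1/L2 = -/ABCFDEGH/- → run A
t=19: L0/L1/L2 = -/BCFDEGH/- → run B
t=20: L0/L1/L2 = -/BCFDEGH/- → run B
t=21: L0/L1/L2 = -/BCFDEGH/- → run B
t=22: L0/L1/L2 = -/BCFDEGH/- → run B
t=23: L0/L1/L2 = -/CFDEGH/- → run C
t=24: L0/L1/L2 = -/CFDEGH/- → run C
t=25: L0/L1/L2 = -/CFDEGH/- → run C
t=26: L0/L1/L2 = -/FDEGH/- → run F
t=27: L0/L1/L2 = -/FDEGH/- → run F
t=28: L0/L1/L2 = -/FDEGH/- → run F
t=29: L0/L1/L2 = -/FDEGH/- → run F
t=30: L0/L1/L2 = -/DEGH/F → run D
t=31: L0/L1/L2 = -/DEGH/F → run D
t=32: L0/L1/L2 = -/EGH/F → run E
t=33: L0/L1/L2 = -/EGH/F → run E
t=34: L0/L1/L2 = -/EGH/F → run E
t=35: L0/L1/L2 = -/EGH/F → run E
t=36: L0/L1/L2 = -/GH/F → run G
t=37: L0/L1/L2 = -/GH/F → run G
t=38: L0/L1/L2 = -/GH/F → run G
t=39: L0/L1/L2 = -/GH/F → run G
t=40: L0/L1/L2 = -/H/F → run H
t=41: L0/L1/L2 = -/H/F → run H
t=42: L0/L1/L2 = -/H/F → run H
t=43: L0/L1/L2 = -/-/F → run F
t=44: (idle)
t=45: (idle)
t=46: (idle)
t=47: (idle)
t=48: (idle)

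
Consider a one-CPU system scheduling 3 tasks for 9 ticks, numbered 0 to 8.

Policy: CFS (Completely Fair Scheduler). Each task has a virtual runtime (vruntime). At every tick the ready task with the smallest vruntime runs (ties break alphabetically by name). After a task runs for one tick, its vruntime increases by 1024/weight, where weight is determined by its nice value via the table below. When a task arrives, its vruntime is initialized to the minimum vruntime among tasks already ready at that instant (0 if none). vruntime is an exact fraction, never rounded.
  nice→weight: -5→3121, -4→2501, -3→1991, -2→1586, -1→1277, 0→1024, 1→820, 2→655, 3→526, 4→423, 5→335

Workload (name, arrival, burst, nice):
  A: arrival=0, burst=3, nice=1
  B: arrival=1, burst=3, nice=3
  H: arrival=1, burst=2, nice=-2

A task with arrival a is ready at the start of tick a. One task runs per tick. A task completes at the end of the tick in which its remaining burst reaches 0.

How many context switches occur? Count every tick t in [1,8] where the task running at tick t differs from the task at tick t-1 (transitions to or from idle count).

context switches = 5

t=0: vr[A=0] → run A
t=1: vr[A=256/205 B=256/205 H=256/205] → run A
t=2: vr[A=512/205 B=256/205 H=256/205] → run B
t=3: vr[A=512/205 B=172288/53915 H=256/205] → run H
t=4: vr[A=512/205 B=172288/53915 H=307968/162565] → run H
t=5: vr[A=512/205 B=172288/53915] → run A
t=6: vr[B=172288/53915] → run B
t=7: vr[B=277248/53915] → run B
t=8: (idle)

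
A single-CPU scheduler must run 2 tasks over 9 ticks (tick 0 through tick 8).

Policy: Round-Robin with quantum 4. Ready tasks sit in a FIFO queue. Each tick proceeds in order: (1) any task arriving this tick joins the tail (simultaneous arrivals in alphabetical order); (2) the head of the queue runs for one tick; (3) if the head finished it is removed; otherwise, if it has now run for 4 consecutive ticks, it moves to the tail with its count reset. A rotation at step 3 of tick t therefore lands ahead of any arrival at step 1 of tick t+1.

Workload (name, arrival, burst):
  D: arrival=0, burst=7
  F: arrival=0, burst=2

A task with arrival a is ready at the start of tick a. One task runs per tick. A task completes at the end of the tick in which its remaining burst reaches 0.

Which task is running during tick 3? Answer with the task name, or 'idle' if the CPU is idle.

running at tick 3 = D

t=0: queue=[D,F] q_used=0 → run D
t=1: queue=[D,F] q_used=1 → run D
t=2: queue=[D,F] q_used=2 → run D
t=3: queue=[D,F] q_used=3 → run D
t=4: queue=[F,D] q_used=0 → run F
t=5: queue=[F,D] q_used=1 → run F
t=6: queue=[D] q_used=0 → run D
t=7: queue=[D] q_used=1 → run D
t=8: queue=[D] q_used=2 → run D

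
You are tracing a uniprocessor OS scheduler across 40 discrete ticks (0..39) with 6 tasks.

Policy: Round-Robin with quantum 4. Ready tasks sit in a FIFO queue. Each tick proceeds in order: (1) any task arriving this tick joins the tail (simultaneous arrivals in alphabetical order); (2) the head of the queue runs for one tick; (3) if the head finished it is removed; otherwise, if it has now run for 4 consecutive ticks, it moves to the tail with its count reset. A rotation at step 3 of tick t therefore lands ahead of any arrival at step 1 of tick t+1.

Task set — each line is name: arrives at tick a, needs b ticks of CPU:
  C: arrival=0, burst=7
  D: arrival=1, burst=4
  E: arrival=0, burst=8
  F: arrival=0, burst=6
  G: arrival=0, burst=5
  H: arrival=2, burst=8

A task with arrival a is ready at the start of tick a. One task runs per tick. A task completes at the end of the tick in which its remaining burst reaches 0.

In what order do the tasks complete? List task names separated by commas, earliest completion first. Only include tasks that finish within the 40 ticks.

t=0: queue=[C,E,F,G] q_used=0 → run C
t=1: queue=[C,E,F,G,D] q_used=1 → run C
t=2: queue=[C,E,F,G,D,H] q_used=2 → run C
t=3: queue=[C,E,F,G,D,H] q_used=3 → run C
t=4: queue=[E,F,G,D,H,C] q_used=0 → run E
t=5: queue=[E,F,G,D,H,C] q_used=1 → run E
t=6: queue=[E,F,G,D,H,C] q_used=2 → run E
t=7: queue=[E,F,G,D,H,C] q_used=3 → run E
t=8: queue=[F,G,D,H,C,E] q_used=0 → run F
t=9: queue=[F,G,D,H,C,E] q_used=1 → run F
t=10: queue=[F,G,D,H,C,E] q_used=2 → run F
t=11: queue=[F,G,D,H,C,E] q_used=3 → run F
t=12: queue=[G,D,H,C,E,F] q_used=0 → run G
t=13: queue=[G,D,H,C,E,F] q_used=1 → run G
t=14: queue=[G,D,H,C,E,F] q_used=2 → run G
t=15: queue=[G,D,H,C,E,F] q_used=3 → run G
t=16: queue=[D,H,C,E,F,G] q_used=0 → run D
t=17: queue=[D,H,C,E,F,G] q_used=1 → run D
t=18: queue=[D,H,C,E,F,G] q_used=2 → run D
t=19: queue=[D,H,C,E,F,G] q_used=3 → run D
t=20: queue=[H,C,E,F,G] q_used=0 → run H
t=21: queue=[H,C,E,F,G] q_used=1 → run H
t=22: queue=[H,C,E,F,G] q_used=2 → run H
t=23: queue=[H,C,E,F,G] q_used=3 → run H
t=24: queue=[C,E,F,G,H] q_used=0 → run C
t=25: queue=[C,E,F,G,H] q_used=1 → run C
t=26: queue=[C,E,F,G,H] q_used=2 → run C
t=27: queue=[E,F,G,H] q_used=0 → run E
t=28: queue=[E,F,G,H] q_used=1 → run E
t=29: queue=[E,F,G,H] q_used=2 → run E
t=30: queue=[E,F,G,H] q_used=3 → run E
t=31: queue=[F,G,H] q_used=0 → run F
t=32: queue=[F,G,H] q_used=1 → run F
t=33: queue=[G,H] q_used=0 → run G
t=34: queue=[H] q_used=0 → run H
t=35: queue=[H] q_used=1 → run H
t=36: queue=[H] q_used=2 → run H
t=37: queue=[H] q_used=3 → run H
t=38: (idle)
t=39: (idle)

completion order = D, C, E, F, G, H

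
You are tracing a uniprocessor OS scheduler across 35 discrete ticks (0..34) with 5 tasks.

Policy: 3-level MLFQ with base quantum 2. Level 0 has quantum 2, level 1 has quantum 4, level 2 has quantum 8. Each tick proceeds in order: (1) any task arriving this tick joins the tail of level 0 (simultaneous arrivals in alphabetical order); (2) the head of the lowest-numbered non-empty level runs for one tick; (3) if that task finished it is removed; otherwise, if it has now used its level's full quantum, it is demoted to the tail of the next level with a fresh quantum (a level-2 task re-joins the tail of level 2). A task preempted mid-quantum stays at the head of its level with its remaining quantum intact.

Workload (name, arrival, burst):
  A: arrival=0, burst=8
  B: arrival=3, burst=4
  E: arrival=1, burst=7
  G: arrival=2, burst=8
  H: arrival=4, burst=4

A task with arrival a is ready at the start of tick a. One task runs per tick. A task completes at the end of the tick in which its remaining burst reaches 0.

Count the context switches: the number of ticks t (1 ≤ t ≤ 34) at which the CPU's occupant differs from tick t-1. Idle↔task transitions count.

context switches = 13

t=0: L0/L1/L2 = A/-/- → run A
t=1: L0/L1/L2 = AE/-/- → run A
t=2: L0/L1/L2 = EG/A/- → run E
t=3: L0/L1/L2 = EGB/A/- → run E
t=4: L0/L1/L2 = GBH/AE/- → run G
t=5: L0/L1/L2 = GBH/AE/- → run G
t=6: L0/L1/L2 = BH/AEG/- → run B
t=7: L0/L1/L2 = BH/AEG/- → run B
t=8: L0/L1/L2 = H/AEGB/- → run H
t=9: L0/L1/L2 = H/AEGB/- → run H
t=10: L0/L1/L2 = -/AEGBH/- → run A
t=11: L0/L1/L2 = -/AEGBH/- → run A
t=12: L0/L1/L2 = -/AEGBH/- → run A
t=13: L0/L1/L2 = -/AEGBH/- → run A
t=14: L0/L1/L2 = -/EGBH/A → run E
t=15: L0/L1/L2 = -/EGBH/A → run E
t=16: L0/L1/L2 = -/EGBH/A → run E
t=17: L0/L1/L2 = -/EGBH/A → run E
t=18: L0/L1/L2 = -/GBH/AE → run G
t=19: L0/L1/L2 = -/GBH/AE → run G
t=20: L0/L1/L2 = -/GBH/AE → run G
t=21: L0/L1/L2 = -/GBH/AE → run G
t=22: L0/L1/L2 = -/BH/AEG → run B
t=23: L0/L1/L2 = -/BH/AEG → run B
t=24: L0/L1/L2 = -/H/AEG → run H
t=25: L0/L1/L2 = -/H/AEG → run H
t=26: L0/L1/L2 = -/-/AEG → run A
t=27: L0/L1/L2 = -/-/AEG → run A
t=28: L0/L1/L2 = -/-/EG → run E
t=29: L0/L1/L2 = -/-/G → run G
t=30: L0/L1/L2 = -/-/G → run G
t=31: (idle)
t=32: (idle)
t=33: (idle)
t=34: (idle)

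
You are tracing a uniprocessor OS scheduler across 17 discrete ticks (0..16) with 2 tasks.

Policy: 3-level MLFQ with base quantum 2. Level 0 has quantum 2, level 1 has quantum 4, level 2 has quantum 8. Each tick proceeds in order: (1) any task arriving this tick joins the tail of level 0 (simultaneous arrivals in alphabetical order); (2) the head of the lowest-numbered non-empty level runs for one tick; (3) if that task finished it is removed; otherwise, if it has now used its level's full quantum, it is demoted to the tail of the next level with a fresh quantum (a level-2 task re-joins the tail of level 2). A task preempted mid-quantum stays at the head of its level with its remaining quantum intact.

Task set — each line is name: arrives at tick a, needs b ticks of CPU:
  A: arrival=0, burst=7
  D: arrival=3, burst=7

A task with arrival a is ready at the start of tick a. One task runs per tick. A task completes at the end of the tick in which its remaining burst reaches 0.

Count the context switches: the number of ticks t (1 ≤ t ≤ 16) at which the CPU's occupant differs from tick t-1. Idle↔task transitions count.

context switches = 6

t=0: L0/L1/L2 = A/-/- → run A
t=1: L0/L1/L2 = A/-/- → run A
t=2: L0/L1/L2 = -/A/- → run A
t=3: L0/L1/L2 = D/A/- → run D
t=4: L0/L1/L2 = D/A/- → run D
t=5: L0/L1/L2 = -/AD/- → run A
t=6: L0/L1/L2 = -/AD/- → run A
t=7: L0/L1/L2 = -/AD/- → run A
t=8: L0/L1/L2 = -/D/A → run D
t=9: L0/L1/L2 = -/D/A → run D
t=10: L0/L1/L2 = -/D/A → run D
t=11: L0/L1/L2 = -/D/A → run D
t=12: L0/L1/L2 = -/-/AD → run A
t=13: L0/L1/L2 = -/-/D → run D
t=14: (idle)
t=15: (idle)
t=16: (idle)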